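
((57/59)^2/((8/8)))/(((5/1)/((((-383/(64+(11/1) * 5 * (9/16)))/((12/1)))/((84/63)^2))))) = -3733101/105752780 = -0.04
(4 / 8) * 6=3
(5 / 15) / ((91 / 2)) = 2 / 273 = 0.01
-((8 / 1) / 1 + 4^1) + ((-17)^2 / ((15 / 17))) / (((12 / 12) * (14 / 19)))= 90827 / 210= 432.51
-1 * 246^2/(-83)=60516/83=729.11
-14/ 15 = -0.93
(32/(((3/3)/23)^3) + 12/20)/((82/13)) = 25307399/410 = 61725.36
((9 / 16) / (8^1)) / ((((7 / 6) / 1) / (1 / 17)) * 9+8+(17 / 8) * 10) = 3 / 8864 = 0.00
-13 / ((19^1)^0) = -13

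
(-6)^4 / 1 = 1296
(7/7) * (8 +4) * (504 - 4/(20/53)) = 29604/5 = 5920.80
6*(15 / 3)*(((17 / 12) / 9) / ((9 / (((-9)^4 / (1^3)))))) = 3442.50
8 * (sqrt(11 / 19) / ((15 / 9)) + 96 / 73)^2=4608 * sqrt(209) / 6935 + 39241368 / 2531275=25.11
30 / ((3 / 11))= 110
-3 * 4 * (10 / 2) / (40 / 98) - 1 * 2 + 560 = 411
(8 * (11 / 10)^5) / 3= 161051 / 37500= 4.29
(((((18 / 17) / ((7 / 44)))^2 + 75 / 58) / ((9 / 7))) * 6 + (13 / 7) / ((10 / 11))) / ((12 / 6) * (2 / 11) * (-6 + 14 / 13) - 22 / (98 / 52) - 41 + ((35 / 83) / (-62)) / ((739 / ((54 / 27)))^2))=-177242133746569300409 / 44943159227031900610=-3.94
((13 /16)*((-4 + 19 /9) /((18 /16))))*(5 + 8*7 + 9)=-7735 /81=-95.49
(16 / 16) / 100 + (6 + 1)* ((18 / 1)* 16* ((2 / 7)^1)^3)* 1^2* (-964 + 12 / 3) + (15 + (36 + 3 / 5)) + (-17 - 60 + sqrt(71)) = -221308411 / 4900 + sqrt(71) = -45156.56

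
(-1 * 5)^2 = 25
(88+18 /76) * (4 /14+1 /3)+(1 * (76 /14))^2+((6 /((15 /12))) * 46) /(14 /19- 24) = 460475627 /6172530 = 74.60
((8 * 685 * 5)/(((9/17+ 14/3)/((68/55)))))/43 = 3800928/25069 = 151.62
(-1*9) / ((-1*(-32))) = -9 / 32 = -0.28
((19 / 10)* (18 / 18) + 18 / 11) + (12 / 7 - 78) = -72.75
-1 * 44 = -44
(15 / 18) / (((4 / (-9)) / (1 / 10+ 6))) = -11.44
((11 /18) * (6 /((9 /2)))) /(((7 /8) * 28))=44 /1323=0.03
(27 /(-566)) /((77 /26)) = -351 /21791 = -0.02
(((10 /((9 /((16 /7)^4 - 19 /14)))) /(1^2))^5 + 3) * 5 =468409745139204652472348127610 /4711653532607691047049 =99415150.52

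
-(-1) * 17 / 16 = 17 / 16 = 1.06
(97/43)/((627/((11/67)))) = 97/164217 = 0.00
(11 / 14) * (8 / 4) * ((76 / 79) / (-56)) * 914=-95513 / 3871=-24.67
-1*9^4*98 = -642978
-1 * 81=-81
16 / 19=0.84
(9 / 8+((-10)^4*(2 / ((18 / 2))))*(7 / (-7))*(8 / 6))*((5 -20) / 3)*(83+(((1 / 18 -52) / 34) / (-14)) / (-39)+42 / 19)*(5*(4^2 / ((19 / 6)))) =31878503.25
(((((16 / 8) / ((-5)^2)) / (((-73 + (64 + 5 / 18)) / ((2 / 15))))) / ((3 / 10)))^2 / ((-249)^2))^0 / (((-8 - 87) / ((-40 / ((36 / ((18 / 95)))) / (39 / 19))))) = 4 / 3705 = 0.00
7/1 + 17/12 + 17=305/12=25.42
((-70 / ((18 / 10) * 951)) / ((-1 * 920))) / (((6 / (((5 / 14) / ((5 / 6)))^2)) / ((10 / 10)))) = 5 / 3674664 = 0.00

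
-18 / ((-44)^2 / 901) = -8109 / 968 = -8.38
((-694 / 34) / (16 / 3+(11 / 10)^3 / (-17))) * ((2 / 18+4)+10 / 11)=-172459000 / 8844231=-19.50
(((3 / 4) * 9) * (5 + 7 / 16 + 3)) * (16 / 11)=3645 / 44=82.84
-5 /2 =-2.50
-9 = -9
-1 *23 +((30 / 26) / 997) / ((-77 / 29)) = -23.00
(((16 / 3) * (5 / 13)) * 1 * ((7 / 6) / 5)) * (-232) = -12992 / 117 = -111.04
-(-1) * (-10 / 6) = -5 / 3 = -1.67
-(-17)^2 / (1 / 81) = -23409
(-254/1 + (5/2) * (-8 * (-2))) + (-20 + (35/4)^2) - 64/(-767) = -1931049/12272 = -157.35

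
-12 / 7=-1.71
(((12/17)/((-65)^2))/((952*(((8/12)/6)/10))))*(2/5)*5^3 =270/341887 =0.00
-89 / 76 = -1.17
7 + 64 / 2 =39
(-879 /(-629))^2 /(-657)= -85849 /28881793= -0.00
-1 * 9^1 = -9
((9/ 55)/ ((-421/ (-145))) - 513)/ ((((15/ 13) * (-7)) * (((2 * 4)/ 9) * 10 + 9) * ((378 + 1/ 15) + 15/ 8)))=2223413712/ 237956113241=0.01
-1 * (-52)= 52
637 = 637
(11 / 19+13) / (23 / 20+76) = 5160 / 29317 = 0.18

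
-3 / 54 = -1 / 18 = -0.06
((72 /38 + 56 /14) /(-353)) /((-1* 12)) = 28 /20121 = 0.00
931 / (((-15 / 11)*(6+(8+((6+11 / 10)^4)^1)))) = -20482000 / 76655043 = -0.27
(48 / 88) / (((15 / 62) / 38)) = 4712 / 55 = 85.67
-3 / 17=-0.18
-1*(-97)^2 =-9409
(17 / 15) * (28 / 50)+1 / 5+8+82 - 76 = 5563 / 375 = 14.83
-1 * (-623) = 623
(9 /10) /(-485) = -9 /4850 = -0.00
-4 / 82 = -2 / 41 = -0.05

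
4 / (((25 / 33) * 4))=33 / 25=1.32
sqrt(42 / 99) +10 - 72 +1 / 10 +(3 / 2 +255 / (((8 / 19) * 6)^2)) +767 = sqrt(462) / 33 +2866769 / 3840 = 747.21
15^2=225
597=597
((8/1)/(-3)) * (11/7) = -88/21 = -4.19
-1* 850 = -850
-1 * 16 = -16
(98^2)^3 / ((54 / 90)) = 4429211904320 / 3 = 1476403968106.67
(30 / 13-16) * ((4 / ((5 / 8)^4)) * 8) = -2871.49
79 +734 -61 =752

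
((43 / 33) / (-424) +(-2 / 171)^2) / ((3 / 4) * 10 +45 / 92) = -1842139 / 5011965882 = -0.00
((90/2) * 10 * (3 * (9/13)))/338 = 6075/2197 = 2.77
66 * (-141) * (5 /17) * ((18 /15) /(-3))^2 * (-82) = 3052368 /85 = 35910.21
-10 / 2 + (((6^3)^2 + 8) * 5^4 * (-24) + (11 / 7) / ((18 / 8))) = -44097480271 / 63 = -699960004.30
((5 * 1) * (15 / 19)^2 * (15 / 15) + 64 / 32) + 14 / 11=25371 / 3971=6.39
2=2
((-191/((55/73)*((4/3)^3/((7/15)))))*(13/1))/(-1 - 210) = 11419317/3713600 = 3.07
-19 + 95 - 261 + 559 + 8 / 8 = 375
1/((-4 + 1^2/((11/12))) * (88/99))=-99/256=-0.39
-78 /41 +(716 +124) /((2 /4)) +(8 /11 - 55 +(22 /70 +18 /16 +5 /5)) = 205364633 /126280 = 1626.26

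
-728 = -728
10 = 10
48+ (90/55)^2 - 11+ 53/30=150443/3630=41.44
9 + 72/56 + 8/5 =416/35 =11.89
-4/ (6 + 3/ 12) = -16/ 25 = -0.64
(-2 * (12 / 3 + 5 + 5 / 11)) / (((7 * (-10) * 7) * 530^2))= 26 / 189256375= 0.00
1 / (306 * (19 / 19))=1 / 306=0.00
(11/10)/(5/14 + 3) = 77/235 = 0.33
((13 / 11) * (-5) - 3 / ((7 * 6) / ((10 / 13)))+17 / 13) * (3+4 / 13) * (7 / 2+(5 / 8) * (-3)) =-200423 / 8008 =-25.03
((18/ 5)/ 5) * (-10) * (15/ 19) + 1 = -89/ 19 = -4.68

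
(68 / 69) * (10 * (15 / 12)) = 12.32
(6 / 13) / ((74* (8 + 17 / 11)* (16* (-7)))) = -11 / 1885520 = -0.00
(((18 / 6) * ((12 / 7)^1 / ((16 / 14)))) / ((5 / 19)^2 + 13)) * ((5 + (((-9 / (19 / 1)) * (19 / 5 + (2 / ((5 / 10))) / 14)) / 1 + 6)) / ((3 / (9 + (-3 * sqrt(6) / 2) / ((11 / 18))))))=773091 / 82565 - 210843 * sqrt(6) / 82565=3.11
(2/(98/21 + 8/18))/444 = 3/3404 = 0.00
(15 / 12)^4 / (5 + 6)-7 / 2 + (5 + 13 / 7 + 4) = 149399 / 19712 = 7.58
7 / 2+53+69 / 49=5675 / 98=57.91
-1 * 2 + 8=6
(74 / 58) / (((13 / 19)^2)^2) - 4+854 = 855.82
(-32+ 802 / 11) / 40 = 45 / 44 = 1.02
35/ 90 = 7/ 18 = 0.39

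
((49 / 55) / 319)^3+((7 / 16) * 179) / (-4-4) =-6767233902433053 / 691305619664000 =-9.79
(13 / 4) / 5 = 13 / 20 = 0.65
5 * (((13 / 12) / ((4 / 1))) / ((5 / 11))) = 2.98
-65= -65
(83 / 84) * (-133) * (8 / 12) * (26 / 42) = -20501 / 378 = -54.24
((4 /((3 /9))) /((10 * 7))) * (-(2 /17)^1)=-12 /595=-0.02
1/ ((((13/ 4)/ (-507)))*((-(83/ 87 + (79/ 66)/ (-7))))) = 53592/ 269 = 199.23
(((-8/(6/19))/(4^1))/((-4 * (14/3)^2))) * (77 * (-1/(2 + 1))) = -209/112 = -1.87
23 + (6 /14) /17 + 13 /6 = 17987 /714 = 25.19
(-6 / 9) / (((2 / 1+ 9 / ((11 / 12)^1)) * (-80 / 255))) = 187 / 1040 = 0.18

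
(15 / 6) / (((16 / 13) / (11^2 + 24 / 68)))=134095 / 544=246.50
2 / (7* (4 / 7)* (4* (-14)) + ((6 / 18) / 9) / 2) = -108 / 12095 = -0.01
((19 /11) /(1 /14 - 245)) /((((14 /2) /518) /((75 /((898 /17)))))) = -4182850 /5645277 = -0.74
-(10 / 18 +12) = -12.56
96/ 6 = 16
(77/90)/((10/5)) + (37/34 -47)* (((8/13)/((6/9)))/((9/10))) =-1856183/39780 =-46.66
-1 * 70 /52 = -35 /26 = -1.35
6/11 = 0.55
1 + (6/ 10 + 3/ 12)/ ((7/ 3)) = 191/ 140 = 1.36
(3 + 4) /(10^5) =7 /100000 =0.00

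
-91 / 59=-1.54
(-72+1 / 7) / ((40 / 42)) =-1509 / 20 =-75.45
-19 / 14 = -1.36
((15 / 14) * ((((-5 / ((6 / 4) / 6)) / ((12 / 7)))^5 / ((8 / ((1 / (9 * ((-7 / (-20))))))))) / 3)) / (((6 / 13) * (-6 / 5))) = 1741796875 / 314928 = 5530.78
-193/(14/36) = -3474/7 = -496.29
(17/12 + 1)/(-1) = -29/12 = -2.42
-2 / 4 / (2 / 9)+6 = 15 / 4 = 3.75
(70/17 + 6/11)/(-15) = -0.31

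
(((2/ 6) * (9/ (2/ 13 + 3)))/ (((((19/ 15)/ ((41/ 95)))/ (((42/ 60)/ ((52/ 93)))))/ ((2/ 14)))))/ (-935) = -837/ 13501400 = -0.00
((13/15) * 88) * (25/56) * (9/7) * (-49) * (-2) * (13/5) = 11154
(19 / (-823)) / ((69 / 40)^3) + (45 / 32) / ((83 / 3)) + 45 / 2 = 16190156618765 / 718083880992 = 22.55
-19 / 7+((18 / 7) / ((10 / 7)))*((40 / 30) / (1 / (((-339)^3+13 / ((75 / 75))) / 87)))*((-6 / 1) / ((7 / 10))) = 9211789.84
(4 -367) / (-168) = 121 / 56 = 2.16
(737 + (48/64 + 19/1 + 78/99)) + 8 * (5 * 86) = 554075/132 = 4197.54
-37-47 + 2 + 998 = 916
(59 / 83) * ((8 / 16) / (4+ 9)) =59 / 2158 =0.03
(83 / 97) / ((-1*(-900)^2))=-83 / 78570000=-0.00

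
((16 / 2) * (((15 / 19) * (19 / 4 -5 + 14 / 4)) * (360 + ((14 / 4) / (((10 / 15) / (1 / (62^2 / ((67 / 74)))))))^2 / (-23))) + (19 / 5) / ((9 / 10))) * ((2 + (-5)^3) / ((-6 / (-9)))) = -771772984233595753453 / 565759189824512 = -1364136.89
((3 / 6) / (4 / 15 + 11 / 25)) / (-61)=-75 / 6466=-0.01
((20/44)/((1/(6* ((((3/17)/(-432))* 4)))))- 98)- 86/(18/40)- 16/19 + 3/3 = -18479999/63954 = -288.96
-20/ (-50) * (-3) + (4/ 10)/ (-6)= -19/ 15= -1.27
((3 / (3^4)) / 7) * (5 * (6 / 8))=5 / 252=0.02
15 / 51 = 0.29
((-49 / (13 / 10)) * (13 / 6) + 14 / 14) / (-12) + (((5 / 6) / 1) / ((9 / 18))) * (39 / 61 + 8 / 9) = 30533 / 3294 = 9.27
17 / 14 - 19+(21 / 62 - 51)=-14853 / 217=-68.45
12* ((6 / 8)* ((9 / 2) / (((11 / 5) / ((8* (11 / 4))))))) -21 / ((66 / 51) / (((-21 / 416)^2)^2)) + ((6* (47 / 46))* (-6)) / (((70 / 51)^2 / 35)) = -147642660038625993 / 530385794498560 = -278.37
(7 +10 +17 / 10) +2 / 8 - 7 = 239 / 20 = 11.95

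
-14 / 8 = -1.75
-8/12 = -2/3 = -0.67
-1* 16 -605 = -621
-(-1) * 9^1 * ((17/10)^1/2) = 153/20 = 7.65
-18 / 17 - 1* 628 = -10694 / 17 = -629.06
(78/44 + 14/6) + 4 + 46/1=3571/66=54.11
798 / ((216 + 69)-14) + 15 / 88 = 74289 / 23848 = 3.12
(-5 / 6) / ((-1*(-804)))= -5 / 4824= -0.00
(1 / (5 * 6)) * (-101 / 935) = -101 / 28050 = -0.00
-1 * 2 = -2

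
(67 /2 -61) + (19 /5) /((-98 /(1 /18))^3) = -754741864819 /27445158720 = -27.50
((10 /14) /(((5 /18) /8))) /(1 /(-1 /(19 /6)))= -864 /133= -6.50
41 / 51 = 0.80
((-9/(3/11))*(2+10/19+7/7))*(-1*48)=5585.68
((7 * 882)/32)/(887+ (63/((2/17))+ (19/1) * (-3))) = 3087/21848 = 0.14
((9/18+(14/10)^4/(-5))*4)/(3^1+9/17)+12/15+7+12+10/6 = 1983991/93750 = 21.16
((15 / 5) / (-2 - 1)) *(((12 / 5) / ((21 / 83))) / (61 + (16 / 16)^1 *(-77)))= 83 / 140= 0.59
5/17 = 0.29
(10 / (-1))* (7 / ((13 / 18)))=-1260 / 13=-96.92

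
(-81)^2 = 6561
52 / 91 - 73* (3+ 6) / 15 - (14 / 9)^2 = -129413 / 2835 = -45.65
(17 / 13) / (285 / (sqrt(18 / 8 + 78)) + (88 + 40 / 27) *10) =59328504 / 40545406525 - 235467 *sqrt(321) / 81090813050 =0.00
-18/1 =-18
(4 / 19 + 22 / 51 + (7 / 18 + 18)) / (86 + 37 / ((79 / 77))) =8740955 / 56064402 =0.16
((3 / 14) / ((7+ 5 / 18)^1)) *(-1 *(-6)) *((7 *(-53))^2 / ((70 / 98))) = 22297842 / 655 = 34042.51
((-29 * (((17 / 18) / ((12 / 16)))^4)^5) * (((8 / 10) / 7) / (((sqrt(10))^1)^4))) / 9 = -123588009832249665152243653935104 / 333830371417327602675068661457875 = -0.37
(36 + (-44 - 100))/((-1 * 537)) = 36/179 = 0.20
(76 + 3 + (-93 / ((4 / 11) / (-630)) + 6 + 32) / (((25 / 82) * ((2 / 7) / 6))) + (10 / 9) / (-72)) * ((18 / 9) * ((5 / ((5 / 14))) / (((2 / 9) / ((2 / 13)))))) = 215185014.20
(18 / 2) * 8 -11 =61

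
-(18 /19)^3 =-5832 /6859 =-0.85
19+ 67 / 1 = 86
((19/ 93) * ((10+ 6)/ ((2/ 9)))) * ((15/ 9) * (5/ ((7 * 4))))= 950/ 217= 4.38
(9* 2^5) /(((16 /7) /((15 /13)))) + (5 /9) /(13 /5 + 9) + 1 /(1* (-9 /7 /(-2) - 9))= 986093 /6786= 145.31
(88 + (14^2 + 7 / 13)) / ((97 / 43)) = 126.14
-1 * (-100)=100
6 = 6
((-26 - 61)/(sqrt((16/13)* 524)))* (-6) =261* sqrt(1703)/524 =20.55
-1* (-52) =52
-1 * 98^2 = -9604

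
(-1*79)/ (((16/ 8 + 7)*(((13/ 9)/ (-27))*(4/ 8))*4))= 2133/ 26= 82.04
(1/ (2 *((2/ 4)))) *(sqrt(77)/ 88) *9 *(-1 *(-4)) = 9 *sqrt(77)/ 22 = 3.59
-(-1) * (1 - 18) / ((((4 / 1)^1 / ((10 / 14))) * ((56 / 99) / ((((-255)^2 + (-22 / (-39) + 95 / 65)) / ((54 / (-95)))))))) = 112632498275 / 183456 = 613948.29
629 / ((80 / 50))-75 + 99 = 3337 / 8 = 417.12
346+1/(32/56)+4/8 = 348.25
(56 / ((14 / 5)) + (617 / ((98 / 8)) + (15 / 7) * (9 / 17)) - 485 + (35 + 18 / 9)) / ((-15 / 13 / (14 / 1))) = 2718066 / 595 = 4568.18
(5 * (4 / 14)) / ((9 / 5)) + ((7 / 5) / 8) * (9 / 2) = 7969 / 5040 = 1.58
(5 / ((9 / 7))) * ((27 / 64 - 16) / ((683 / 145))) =-5059775 / 393408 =-12.86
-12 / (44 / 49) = -147 / 11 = -13.36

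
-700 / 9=-77.78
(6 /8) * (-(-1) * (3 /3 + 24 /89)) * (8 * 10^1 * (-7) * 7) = -332220 /89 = -3732.81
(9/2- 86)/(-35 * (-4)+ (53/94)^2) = -720134/1239849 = -0.58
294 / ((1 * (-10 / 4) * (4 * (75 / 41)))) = -2009 / 125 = -16.07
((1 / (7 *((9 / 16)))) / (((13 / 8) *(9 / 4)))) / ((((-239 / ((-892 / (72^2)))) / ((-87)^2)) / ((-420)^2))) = 16803852800 / 251667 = 66770.19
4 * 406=1624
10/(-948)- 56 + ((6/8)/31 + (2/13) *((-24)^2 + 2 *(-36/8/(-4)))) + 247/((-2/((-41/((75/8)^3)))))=2101740890051/53724937500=39.12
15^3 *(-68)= -229500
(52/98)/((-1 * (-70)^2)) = -13/120050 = -0.00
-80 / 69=-1.16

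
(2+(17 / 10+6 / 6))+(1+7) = 127 / 10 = 12.70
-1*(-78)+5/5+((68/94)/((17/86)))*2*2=4401/47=93.64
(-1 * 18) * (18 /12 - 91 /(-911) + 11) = -206613 /911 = -226.80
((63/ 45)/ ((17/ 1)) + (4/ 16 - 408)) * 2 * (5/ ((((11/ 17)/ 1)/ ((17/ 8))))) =-2356319/ 176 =-13388.18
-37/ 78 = -0.47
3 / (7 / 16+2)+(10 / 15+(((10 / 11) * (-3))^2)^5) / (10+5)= 23048459318752346 / 15173393391585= 1519.00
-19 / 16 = -1.19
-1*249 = -249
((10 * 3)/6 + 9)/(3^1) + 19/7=155/21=7.38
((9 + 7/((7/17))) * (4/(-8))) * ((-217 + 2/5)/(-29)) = -14079/145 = -97.10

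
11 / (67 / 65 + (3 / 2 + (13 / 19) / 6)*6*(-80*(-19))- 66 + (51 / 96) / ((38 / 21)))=79040 / 105305167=0.00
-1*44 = -44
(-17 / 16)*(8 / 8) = -17 / 16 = -1.06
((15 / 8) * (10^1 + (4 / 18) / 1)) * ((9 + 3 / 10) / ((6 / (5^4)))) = 445625 / 24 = 18567.71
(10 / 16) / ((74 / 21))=0.18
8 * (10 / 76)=20 / 19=1.05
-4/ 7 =-0.57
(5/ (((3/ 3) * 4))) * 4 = 5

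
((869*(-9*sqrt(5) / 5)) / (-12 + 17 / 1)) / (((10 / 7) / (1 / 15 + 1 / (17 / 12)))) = -3595053*sqrt(5) / 21250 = -378.30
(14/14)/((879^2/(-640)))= -640/772641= -0.00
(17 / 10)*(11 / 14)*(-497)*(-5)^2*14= -232347.50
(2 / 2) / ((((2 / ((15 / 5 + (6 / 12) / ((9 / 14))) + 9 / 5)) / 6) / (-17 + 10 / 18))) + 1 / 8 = -275.05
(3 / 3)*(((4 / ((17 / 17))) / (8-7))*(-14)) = -56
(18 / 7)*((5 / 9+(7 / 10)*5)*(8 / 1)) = 584 / 7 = 83.43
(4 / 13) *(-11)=-44 / 13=-3.38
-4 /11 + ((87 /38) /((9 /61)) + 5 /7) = 139291 /8778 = 15.87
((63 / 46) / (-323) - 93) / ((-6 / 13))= 5988047 / 29716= 201.51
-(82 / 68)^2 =-1681 / 1156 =-1.45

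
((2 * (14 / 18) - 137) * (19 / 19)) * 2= -2438 / 9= -270.89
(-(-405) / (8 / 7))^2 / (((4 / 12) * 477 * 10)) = 535815 / 6784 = 78.98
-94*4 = -376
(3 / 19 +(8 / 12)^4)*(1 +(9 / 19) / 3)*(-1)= -12034 / 29241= -0.41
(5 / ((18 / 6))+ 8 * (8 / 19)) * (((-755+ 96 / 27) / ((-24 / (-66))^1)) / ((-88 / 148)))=71816297 / 4104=17499.10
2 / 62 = 1 / 31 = 0.03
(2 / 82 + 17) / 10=349 / 205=1.70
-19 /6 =-3.17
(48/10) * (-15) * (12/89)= -864/89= -9.71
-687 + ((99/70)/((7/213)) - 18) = -324363/490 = -661.97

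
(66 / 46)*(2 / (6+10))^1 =33 / 184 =0.18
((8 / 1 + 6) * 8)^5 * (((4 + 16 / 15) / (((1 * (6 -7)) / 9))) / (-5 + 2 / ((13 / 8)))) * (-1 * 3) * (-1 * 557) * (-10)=-3562695278198784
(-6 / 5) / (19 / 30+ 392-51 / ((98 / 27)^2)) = -172872 / 56005073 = -0.00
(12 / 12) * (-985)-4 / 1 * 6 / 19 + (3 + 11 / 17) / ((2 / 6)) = -315029 / 323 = -975.32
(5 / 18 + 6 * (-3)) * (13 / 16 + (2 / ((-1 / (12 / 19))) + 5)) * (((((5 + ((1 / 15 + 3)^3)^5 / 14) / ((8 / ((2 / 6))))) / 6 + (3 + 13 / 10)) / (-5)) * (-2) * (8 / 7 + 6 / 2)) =-18638770294583289078572829741443 / 14089393564804687500000000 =-1322893.72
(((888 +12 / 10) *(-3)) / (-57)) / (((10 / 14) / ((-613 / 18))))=-55783 / 25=-2231.32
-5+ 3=-2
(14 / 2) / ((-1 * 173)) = -7 / 173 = -0.04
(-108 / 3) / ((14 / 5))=-90 / 7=-12.86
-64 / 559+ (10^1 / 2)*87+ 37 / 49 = 11932632 / 27391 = 435.64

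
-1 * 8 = -8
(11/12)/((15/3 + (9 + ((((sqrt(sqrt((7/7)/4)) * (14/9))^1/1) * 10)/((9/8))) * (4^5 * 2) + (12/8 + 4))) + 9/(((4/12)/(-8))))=9454401/21043313070622 + 340623360 * sqrt(2)/10521656535311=0.00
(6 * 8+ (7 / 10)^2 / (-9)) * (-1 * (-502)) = 10830901 / 450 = 24068.67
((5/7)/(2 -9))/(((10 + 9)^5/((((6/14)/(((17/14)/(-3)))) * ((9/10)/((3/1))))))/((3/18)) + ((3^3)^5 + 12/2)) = 45/14298034037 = 0.00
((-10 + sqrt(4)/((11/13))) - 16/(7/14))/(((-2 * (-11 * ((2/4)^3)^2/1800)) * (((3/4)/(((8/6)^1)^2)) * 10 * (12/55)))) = -225486.87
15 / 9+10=35 / 3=11.67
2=2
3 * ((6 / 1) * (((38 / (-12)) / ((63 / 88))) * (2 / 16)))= -209 / 21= -9.95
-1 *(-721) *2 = 1442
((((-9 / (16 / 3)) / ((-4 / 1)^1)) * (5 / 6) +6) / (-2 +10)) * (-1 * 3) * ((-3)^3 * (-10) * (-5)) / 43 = 1646325 / 22016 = 74.78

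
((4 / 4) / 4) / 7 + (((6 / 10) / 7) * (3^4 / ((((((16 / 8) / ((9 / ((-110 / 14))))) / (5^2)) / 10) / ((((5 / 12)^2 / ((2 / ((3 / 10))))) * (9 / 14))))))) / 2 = -163321 / 19712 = -8.29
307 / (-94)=-307 / 94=-3.27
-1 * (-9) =9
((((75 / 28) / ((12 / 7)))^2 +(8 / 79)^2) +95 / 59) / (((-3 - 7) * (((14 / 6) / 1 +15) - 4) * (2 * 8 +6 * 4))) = -1148653953 / 1508225024000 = -0.00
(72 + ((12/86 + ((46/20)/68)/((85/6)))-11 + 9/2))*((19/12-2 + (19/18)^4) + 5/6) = 14198715724237/130453675200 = 108.84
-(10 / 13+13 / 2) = -189 / 26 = -7.27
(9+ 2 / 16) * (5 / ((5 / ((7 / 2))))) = 511 / 16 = 31.94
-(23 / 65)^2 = -529 / 4225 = -0.13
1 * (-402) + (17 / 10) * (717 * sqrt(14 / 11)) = -402 + 12189 * sqrt(154) / 110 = 973.10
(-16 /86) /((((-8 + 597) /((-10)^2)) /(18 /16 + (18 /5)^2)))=-11268 /25327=-0.44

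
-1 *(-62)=62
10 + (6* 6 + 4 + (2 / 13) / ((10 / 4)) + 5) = 55.06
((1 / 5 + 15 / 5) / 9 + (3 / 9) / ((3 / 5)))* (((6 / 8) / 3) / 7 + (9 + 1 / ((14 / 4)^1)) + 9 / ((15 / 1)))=18983 / 2100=9.04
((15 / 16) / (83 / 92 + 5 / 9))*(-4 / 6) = -1035 / 2414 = -0.43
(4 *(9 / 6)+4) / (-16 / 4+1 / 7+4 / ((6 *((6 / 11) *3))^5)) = -257132413440 / 99178517827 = -2.59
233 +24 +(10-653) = -386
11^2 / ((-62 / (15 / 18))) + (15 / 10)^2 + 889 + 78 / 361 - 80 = 27188749 / 33573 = 809.84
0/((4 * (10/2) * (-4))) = 0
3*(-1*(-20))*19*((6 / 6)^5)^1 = 1140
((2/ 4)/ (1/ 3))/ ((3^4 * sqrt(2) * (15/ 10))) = sqrt(2)/ 162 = 0.01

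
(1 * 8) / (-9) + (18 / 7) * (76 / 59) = 9008 / 3717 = 2.42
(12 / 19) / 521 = 12 / 9899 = 0.00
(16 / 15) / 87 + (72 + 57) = 168361 / 1305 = 129.01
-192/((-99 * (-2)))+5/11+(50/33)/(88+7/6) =-0.50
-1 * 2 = -2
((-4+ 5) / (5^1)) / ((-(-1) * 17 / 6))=6 / 85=0.07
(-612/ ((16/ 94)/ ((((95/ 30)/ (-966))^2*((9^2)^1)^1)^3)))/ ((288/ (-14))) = 37589658919/ 326112272242835456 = 0.00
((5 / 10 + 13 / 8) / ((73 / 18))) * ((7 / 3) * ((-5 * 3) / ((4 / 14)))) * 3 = -112455 / 584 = -192.56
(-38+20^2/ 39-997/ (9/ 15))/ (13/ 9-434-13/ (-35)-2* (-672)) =-6918135/ 3733886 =-1.85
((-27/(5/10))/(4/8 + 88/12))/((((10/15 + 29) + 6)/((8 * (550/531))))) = -475200/296711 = -1.60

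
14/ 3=4.67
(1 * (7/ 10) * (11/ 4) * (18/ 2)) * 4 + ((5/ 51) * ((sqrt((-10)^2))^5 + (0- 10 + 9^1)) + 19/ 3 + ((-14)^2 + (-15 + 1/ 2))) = 2565544/ 255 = 10060.96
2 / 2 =1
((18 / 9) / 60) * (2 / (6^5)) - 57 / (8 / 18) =-14959079 / 116640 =-128.25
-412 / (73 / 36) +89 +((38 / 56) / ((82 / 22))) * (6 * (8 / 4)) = -2346374 / 20951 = -111.99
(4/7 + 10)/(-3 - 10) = -0.81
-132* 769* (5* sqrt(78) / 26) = -253770* sqrt(78) / 13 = -172402.77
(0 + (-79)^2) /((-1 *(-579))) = 6241 /579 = 10.78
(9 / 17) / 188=9 / 3196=0.00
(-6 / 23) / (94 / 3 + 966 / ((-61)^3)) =-2042829 / 245333134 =-0.01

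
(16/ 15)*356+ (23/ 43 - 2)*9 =366.55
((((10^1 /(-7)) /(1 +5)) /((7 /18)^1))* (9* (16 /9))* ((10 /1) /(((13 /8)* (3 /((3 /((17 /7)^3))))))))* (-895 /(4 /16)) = 962304000 /63869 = 15066.84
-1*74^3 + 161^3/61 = -20545383/61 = -336809.56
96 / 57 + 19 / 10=681 / 190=3.58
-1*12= -12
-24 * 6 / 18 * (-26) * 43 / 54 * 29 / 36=133.42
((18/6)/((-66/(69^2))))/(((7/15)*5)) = -14283/154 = -92.75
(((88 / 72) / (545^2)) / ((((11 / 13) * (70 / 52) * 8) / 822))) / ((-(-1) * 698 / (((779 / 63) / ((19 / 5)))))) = 949273 / 548577848700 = 0.00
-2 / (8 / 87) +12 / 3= -71 / 4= -17.75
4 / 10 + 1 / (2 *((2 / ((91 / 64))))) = 967 / 1280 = 0.76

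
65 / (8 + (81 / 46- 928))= -0.07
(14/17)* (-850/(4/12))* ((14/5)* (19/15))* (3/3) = -7448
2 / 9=0.22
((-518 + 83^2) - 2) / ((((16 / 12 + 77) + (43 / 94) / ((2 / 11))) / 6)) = 21552696 / 45599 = 472.66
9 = 9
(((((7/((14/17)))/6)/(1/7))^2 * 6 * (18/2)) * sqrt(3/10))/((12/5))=14161 * sqrt(30)/64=1211.92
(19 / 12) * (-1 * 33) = -209 / 4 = -52.25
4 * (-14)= -56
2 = 2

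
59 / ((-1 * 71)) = -59 / 71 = -0.83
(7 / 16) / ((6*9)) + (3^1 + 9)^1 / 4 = 2599 / 864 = 3.01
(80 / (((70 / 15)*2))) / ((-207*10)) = -2 / 483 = -0.00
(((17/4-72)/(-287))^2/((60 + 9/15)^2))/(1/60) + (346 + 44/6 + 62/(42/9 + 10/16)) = 155820119517553/426845053852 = 365.05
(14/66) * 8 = 1.70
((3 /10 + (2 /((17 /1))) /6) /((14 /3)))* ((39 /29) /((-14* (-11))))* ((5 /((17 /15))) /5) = 19071 /36138872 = 0.00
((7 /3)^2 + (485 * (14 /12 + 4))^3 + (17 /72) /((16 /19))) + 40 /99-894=598167675792691 /38016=15734629518.96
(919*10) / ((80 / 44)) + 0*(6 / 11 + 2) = 10109 / 2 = 5054.50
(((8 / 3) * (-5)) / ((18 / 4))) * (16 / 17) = -2.79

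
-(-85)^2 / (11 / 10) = -72250 / 11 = -6568.18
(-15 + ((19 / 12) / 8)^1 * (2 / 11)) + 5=-9.96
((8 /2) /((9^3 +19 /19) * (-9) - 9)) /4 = -1 /6579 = -0.00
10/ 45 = 2/ 9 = 0.22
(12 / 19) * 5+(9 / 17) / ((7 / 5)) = 7995 / 2261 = 3.54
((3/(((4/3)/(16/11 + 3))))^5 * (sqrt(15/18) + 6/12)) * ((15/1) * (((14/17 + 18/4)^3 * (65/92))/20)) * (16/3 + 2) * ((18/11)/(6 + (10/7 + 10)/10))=81005139397366473695679/11926635773296640 + 27001713132455491231893 * sqrt(30)/11926635773296640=19192303.47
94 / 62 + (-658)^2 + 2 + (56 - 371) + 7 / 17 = 228008093 / 527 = 432652.93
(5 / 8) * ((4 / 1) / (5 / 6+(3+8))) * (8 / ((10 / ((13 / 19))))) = 156 / 1349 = 0.12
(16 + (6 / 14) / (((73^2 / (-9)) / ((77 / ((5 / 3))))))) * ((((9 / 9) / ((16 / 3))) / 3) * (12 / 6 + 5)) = 2978003 / 426320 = 6.99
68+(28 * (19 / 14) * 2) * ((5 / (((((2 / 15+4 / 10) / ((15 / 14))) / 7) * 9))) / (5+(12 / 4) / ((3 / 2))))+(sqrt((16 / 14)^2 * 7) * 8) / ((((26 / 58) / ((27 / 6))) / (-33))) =4279 / 28 - 275616 * sqrt(7) / 91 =-7860.49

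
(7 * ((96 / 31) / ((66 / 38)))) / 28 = 152 / 341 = 0.45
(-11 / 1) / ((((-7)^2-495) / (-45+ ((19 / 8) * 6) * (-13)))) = -10131 / 1784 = -5.68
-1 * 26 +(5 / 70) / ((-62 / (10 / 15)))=-33853 / 1302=-26.00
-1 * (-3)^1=3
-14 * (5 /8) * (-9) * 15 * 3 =14175 /4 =3543.75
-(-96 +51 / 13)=1197 / 13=92.08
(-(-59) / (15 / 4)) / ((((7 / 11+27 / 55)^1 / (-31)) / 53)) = -68794 / 3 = -22931.33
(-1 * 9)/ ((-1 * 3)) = 3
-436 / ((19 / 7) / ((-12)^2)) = -439488 / 19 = -23130.95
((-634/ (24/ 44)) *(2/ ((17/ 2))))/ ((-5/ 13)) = 181324/ 255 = 711.07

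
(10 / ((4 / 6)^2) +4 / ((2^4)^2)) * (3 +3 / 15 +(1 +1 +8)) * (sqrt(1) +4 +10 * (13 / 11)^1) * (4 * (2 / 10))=159951 / 40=3998.78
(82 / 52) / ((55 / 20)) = 82 / 143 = 0.57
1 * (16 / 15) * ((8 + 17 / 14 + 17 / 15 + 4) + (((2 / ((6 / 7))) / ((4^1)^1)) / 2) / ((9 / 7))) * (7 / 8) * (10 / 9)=110183 / 7290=15.11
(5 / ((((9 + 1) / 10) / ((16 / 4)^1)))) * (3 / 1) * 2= 120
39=39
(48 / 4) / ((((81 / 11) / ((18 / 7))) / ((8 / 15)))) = 2.23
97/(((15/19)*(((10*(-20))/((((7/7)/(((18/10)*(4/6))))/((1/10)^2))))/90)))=-9215/2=-4607.50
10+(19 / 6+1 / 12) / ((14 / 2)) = 293 / 28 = 10.46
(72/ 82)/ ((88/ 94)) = 423/ 451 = 0.94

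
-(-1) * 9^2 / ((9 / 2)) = 18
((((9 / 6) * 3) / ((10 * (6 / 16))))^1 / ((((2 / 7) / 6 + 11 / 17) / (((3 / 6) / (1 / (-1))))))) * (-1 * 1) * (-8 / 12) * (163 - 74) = -31773 / 620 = -51.25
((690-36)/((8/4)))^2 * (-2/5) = -213858/5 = -42771.60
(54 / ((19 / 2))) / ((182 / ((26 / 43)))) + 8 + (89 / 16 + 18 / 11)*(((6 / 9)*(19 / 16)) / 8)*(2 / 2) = 1687374607 / 193256448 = 8.73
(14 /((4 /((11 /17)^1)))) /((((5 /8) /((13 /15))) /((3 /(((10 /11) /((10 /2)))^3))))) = 1567.45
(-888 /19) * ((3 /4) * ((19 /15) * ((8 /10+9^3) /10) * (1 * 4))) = -1620156 /125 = -12961.25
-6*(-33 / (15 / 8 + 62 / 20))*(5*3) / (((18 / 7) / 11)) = 508200 / 199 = 2553.77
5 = 5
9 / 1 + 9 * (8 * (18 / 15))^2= 20961 / 25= 838.44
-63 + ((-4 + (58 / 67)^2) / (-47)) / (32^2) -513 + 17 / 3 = -1443967481 / 2531796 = -570.33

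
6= 6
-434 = -434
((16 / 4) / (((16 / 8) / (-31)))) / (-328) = 31 / 164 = 0.19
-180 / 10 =-18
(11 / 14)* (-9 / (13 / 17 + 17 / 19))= -4.26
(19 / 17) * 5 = 95 / 17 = 5.59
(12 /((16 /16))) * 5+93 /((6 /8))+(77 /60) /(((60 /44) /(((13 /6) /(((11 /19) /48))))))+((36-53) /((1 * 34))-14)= 152351 /450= 338.56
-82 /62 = -41 /31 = -1.32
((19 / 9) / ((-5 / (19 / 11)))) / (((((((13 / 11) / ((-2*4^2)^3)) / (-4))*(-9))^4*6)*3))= -70907956053766209324187648 / 75892432005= -934321831313754.71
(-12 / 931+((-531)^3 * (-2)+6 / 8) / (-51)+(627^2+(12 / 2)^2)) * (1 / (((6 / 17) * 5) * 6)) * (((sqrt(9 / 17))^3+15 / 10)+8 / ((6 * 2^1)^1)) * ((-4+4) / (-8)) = 0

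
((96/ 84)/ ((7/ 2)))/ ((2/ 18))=144/ 49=2.94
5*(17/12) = 85/12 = 7.08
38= 38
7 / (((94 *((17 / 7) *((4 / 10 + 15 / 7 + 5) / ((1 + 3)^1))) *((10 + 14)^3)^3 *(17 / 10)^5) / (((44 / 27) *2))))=0.00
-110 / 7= -15.71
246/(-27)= -82/9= -9.11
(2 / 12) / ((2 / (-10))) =-5 / 6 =-0.83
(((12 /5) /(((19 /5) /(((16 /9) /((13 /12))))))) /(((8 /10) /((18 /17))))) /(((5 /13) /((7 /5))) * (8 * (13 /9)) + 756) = 90720 /50207443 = 0.00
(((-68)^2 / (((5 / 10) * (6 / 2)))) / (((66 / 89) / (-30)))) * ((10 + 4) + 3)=-69961120 / 33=-2120033.94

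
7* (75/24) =175/8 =21.88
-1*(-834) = 834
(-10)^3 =-1000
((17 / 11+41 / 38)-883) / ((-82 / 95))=1839985 / 1804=1019.95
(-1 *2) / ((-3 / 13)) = 26 / 3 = 8.67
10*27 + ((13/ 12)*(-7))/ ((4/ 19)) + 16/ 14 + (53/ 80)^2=31659389/ 134400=235.56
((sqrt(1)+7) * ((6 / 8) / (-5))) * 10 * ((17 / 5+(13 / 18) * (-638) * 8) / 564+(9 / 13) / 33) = 23622821 / 302445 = 78.11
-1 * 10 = -10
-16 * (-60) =960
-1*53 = -53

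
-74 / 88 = -0.84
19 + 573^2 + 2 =328350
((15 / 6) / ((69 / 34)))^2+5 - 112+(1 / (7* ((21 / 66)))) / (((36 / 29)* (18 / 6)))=-147478637 / 1399734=-105.36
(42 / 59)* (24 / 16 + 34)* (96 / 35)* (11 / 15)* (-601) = -45060576 / 1475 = -30549.54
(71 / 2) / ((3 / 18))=213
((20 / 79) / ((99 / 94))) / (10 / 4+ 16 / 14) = 26320 / 398871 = 0.07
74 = 74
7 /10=0.70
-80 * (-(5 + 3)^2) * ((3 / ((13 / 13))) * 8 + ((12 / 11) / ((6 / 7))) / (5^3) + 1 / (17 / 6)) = 124739.19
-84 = -84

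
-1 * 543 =-543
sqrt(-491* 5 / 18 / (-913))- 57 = -56.61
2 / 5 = 0.40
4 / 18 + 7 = 65 / 9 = 7.22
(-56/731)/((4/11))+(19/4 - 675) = -1960427/2924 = -670.46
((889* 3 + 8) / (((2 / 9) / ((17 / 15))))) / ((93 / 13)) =118235 / 62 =1907.02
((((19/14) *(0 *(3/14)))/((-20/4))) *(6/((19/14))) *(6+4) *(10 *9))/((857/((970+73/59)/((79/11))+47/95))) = 0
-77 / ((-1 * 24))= 3.21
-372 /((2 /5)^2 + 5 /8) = -473.89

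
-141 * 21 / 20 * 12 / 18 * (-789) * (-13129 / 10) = -10224116847 / 100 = -102241168.47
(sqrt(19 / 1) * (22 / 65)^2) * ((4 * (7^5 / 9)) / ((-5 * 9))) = -32538352 * sqrt(19) / 1711125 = -82.89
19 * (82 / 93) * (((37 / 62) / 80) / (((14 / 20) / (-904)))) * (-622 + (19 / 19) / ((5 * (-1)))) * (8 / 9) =27020063704 / 302715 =89259.08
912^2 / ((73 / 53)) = 44082432 / 73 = 603868.93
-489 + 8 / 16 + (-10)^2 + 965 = 1153 / 2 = 576.50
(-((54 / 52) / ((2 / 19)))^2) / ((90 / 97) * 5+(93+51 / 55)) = -5777805 / 5851456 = -0.99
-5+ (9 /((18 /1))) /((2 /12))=-2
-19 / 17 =-1.12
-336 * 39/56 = -234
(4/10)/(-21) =-2/105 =-0.02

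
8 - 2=6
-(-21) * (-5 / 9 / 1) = -35 / 3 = -11.67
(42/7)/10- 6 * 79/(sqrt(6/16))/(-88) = 3/5 +79 * sqrt(6)/22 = 9.40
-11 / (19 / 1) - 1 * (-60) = 1129 / 19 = 59.42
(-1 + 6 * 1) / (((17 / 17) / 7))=35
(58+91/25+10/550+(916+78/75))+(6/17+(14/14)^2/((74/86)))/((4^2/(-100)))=670609397/691900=969.23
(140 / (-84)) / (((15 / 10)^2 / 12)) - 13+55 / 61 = -11522 / 549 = -20.99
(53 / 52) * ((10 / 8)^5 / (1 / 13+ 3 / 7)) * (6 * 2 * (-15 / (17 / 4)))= -52171875 / 200192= -260.61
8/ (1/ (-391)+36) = 3128/ 14075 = 0.22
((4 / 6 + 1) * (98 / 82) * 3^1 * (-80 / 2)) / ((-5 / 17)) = 33320 / 41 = 812.68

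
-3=-3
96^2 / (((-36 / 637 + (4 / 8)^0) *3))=1956864 / 601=3256.01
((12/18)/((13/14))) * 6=56/13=4.31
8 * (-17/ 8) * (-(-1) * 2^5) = -544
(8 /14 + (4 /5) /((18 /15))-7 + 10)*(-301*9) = -11481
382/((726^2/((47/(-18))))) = -8977/4743684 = -0.00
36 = 36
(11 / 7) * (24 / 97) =264 / 679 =0.39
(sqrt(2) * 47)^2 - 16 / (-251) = 1108934 / 251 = 4418.06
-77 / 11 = -7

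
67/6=11.17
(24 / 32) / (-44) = -3 / 176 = -0.02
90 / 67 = 1.34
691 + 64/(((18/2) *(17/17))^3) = 503803/729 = 691.09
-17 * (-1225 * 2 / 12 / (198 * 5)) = 4165 / 1188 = 3.51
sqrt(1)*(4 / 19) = 4 / 19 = 0.21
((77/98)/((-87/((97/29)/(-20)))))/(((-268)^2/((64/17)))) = 1067/13477638930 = 0.00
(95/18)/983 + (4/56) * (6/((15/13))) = 233347/619290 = 0.38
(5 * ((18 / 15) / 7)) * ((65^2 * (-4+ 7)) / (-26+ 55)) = 76050 / 203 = 374.63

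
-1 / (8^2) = -1 / 64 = -0.02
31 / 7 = 4.43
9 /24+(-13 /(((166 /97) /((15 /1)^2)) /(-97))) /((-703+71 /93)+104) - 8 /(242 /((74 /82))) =-3170445377443 /11454423134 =-276.79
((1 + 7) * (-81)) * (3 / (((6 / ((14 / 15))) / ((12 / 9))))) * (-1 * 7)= 14112 / 5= 2822.40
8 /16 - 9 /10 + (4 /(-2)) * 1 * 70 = -140.40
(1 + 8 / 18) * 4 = 52 / 9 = 5.78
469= 469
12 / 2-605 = -599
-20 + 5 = -15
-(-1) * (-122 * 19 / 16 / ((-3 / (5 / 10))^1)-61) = -1769 / 48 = -36.85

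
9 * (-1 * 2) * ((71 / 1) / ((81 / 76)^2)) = -820192 / 729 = -1125.09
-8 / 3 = -2.67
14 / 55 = 0.25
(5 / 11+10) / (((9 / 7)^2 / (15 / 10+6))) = 28175 / 594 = 47.43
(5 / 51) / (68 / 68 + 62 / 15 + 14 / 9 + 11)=75 / 13532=0.01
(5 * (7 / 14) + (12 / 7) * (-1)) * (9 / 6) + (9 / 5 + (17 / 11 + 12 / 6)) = 10047 / 1540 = 6.52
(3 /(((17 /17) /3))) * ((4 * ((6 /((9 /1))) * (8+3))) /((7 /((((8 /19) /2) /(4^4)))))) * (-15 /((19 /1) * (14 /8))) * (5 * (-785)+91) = 948915 /17689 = 53.64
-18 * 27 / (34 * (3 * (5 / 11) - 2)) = 2673 / 119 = 22.46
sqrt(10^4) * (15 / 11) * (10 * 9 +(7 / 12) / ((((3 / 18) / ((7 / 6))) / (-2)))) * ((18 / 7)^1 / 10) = 220950 / 77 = 2869.48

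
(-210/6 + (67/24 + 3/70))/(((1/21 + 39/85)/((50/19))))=-11483075/68704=-167.14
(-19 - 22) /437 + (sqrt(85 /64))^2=34521 /27968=1.23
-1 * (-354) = 354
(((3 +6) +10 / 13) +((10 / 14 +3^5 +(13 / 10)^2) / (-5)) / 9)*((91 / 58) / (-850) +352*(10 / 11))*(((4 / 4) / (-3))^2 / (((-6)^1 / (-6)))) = 3097899474421 / 20188350000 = 153.45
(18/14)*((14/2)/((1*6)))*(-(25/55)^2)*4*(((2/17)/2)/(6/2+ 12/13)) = -650/34969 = -0.02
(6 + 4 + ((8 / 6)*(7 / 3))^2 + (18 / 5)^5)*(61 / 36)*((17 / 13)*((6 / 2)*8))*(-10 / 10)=-327767199092 / 9871875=-33202.12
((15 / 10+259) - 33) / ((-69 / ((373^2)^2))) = -63821592620.69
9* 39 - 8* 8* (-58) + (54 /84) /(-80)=4550551 /1120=4062.99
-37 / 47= -0.79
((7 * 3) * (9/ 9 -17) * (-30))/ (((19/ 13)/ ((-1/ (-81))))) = 14560/ 171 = 85.15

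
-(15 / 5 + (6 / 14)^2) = -156 / 49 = -3.18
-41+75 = 34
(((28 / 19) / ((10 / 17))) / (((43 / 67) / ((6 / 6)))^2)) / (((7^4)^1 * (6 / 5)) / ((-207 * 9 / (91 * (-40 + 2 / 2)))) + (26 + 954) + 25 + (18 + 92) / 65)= 2875015962 / 3070273850393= 0.00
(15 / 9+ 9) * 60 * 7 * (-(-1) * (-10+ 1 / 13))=-577920 / 13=-44455.38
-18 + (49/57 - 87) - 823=-52847/57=-927.14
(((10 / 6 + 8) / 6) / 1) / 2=29 / 36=0.81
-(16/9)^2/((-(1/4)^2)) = 4096/81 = 50.57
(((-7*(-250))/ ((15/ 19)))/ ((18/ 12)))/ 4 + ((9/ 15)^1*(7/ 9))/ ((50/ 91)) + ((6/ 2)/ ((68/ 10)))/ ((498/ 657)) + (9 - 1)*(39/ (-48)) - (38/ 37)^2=363.32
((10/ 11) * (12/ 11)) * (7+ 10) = 2040/ 121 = 16.86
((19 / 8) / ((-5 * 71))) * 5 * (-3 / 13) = 57 / 7384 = 0.01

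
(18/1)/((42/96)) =288/7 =41.14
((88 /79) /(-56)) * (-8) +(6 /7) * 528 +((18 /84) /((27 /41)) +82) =5325947 /9954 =535.06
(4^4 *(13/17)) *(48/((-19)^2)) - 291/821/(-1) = 132935691/5038477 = 26.38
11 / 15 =0.73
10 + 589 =599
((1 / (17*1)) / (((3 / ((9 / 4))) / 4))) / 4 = 3 / 68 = 0.04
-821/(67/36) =-441.13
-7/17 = -0.41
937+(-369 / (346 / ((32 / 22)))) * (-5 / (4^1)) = 938.94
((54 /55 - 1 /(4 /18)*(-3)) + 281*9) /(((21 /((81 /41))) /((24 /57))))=4316652 /42845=100.75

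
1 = 1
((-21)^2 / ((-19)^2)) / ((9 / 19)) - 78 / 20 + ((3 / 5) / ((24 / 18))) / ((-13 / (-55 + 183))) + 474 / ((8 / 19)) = 5532791 / 4940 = 1120.00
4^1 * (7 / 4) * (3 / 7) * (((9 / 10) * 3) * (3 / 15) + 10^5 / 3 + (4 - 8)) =4999481 / 50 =99989.62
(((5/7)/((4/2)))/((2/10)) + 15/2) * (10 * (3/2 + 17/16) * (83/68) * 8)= 1105975/476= 2323.48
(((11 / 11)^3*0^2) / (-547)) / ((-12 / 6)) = 0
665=665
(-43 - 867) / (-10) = 91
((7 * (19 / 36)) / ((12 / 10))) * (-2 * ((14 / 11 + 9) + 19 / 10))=-178087 / 2376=-74.95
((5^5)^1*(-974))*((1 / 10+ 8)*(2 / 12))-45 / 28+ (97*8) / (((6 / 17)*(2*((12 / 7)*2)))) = -517701677 / 126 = -4108743.47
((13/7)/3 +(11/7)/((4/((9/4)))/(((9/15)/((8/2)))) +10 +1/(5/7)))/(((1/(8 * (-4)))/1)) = -206912/9417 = -21.97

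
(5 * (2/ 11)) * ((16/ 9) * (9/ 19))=160/ 209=0.77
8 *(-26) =-208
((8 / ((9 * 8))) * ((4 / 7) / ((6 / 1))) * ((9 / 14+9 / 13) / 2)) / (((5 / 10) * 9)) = 1 / 637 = 0.00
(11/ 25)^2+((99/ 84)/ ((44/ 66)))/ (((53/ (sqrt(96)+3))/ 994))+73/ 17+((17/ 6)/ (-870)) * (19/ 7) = 428.80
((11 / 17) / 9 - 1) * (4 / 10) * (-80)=4544 / 153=29.70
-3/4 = -0.75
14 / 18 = 0.78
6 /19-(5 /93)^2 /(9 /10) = 462296 /1478979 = 0.31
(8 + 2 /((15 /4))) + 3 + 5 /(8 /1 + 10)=1063 /90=11.81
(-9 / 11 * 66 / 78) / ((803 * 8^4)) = -0.00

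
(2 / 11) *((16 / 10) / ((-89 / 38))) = -608 / 4895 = -0.12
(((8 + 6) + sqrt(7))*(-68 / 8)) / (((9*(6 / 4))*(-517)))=17*sqrt(7) / 13959 + 238 / 13959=0.02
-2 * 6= -12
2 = 2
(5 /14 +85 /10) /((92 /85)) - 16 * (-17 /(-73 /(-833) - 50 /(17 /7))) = -5.08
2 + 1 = 3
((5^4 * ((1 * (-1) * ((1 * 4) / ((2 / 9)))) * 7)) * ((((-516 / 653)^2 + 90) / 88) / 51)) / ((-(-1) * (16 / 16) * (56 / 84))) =-69162305625 / 28995812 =-2385.25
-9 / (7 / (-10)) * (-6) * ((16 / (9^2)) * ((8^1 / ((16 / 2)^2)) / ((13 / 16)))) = -640 / 273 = -2.34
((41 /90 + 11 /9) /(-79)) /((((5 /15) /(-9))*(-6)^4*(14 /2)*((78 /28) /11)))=1661 /6654960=0.00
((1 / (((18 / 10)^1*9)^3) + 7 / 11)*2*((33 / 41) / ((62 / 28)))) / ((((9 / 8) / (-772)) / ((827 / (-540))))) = 133052924767168 / 273561911955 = 486.37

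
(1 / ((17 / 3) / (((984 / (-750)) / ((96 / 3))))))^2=15129 / 289000000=0.00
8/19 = 0.42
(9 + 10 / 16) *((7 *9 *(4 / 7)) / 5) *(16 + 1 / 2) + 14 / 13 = 297577 / 260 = 1144.53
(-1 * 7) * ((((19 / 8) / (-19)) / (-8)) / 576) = -7 / 36864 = -0.00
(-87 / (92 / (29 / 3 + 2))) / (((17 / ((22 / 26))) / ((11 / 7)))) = -17545 / 20332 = -0.86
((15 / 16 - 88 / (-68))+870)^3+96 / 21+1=663583348.98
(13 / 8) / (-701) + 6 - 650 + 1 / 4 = -3610163 / 5608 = -643.75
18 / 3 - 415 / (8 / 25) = -10327 / 8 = -1290.88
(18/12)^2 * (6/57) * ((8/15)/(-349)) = -12/33155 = -0.00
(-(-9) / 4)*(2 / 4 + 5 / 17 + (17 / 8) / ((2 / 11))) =30555 / 1088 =28.08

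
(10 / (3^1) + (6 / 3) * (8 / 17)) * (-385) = -1645.69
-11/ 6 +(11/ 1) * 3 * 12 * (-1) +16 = -2291/ 6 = -381.83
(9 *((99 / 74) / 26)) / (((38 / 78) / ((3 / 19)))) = 8019 / 53428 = 0.15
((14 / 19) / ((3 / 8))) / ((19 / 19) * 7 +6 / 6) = 14 / 57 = 0.25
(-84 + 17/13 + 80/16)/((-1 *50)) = 101/65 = 1.55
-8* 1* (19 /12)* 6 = -76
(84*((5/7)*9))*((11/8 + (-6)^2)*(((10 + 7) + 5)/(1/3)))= 1332045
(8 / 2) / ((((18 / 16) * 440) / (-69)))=-92 / 165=-0.56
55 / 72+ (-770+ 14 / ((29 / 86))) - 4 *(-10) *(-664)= -56976757 / 2088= -27287.72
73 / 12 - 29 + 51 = 337 / 12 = 28.08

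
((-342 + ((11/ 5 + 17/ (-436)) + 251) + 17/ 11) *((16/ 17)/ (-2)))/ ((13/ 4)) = 1288184/ 101915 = 12.64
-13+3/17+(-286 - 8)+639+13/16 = 332.99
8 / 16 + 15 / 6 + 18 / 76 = 123 / 38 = 3.24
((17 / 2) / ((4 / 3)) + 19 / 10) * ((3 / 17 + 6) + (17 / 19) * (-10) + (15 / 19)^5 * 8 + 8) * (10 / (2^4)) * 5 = 535205764695 / 2693995712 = 198.67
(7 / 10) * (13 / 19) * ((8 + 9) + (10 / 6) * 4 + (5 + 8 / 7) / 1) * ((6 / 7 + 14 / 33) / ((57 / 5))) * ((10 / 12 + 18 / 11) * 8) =785284448 / 24767127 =31.71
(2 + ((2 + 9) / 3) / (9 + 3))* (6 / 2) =83 / 12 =6.92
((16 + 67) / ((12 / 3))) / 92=0.23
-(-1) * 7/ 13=7/ 13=0.54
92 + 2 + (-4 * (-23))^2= 8558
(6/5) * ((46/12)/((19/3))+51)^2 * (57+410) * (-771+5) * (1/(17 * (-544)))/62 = 2063441194743/1034943680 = 1993.77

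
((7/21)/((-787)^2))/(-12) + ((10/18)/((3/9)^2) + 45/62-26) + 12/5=-61774625477/3456079020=-17.87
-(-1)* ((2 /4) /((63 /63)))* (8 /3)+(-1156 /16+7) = -767 /12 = -63.92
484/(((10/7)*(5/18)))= 30492/25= 1219.68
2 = 2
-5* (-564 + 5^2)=2695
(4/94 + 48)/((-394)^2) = 1129/3648046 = 0.00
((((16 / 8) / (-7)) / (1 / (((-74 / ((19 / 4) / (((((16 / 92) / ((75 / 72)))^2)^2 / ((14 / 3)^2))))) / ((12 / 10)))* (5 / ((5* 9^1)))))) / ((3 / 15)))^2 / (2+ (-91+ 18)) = -4389254816128303104 / 57652285798298560019287109375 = -0.00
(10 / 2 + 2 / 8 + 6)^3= 91125 / 64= 1423.83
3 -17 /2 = -11 /2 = -5.50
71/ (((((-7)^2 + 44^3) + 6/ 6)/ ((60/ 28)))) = 1065/ 596638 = 0.00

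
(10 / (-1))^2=100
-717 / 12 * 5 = -1195 / 4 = -298.75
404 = 404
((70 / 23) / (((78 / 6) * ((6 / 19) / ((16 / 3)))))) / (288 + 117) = 2128 / 217971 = 0.01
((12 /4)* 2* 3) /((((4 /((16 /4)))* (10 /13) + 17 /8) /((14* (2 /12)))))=624 /43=14.51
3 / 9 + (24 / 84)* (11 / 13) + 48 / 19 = 16087 / 5187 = 3.10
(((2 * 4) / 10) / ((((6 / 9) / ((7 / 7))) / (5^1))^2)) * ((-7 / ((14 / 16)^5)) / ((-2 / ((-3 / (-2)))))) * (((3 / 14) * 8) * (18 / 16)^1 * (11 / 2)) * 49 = 82114560 / 343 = 239401.05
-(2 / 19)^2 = -4 / 361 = -0.01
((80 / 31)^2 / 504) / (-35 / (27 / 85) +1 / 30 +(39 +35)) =-24000 / 65662247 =-0.00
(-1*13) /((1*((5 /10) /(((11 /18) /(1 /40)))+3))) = -4.30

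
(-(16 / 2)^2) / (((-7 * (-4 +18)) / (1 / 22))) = 16 / 539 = 0.03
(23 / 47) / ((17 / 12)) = 276 / 799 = 0.35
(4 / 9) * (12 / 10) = 8 / 15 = 0.53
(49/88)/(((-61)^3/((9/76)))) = -0.00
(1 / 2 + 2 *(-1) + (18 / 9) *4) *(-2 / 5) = -13 / 5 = -2.60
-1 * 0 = 0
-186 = -186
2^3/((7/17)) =136/7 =19.43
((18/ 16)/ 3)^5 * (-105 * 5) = -127575/ 32768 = -3.89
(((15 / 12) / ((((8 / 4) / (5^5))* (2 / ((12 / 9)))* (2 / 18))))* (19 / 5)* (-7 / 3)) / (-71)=415625 / 284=1463.47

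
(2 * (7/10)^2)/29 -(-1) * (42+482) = 759849/1450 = 524.03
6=6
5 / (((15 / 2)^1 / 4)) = 8 / 3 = 2.67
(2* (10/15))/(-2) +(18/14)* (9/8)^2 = 1291/1344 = 0.96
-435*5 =-2175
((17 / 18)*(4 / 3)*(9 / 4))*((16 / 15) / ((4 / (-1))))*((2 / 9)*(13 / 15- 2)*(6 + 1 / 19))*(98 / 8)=325703 / 23085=14.11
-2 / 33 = -0.06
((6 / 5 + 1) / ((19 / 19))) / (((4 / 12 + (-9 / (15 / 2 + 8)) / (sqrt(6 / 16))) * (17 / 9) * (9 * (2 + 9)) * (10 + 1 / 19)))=-63612 * sqrt(6) / 110641525 -54777 / 110641525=-0.00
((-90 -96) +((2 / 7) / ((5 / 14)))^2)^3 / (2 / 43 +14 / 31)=-16580905754329 / 1296875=-12785276.73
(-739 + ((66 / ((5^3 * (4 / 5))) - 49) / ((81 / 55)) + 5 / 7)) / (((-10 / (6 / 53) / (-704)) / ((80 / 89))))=-24624168448 / 4457565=-5524.13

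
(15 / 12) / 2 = 5 / 8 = 0.62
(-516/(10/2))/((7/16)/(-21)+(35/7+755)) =-24768/182395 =-0.14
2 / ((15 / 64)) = 128 / 15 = 8.53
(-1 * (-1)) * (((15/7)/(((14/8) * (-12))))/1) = -5/49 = -0.10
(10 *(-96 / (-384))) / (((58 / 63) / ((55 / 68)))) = 17325 / 7888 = 2.20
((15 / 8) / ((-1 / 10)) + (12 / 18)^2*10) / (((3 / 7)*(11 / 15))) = -18025 / 396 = -45.52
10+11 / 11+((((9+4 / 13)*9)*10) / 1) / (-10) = -946 / 13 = -72.77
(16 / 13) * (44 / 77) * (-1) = -64 / 91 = -0.70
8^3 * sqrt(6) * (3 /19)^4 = 41472 * sqrt(6) /130321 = 0.78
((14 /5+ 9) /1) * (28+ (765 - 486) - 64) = 14337 /5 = 2867.40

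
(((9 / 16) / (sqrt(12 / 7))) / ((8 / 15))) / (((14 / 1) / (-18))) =-405*sqrt(21) / 1792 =-1.04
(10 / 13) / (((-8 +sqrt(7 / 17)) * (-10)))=sqrt(119) / 14053 +136 / 14053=0.01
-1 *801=-801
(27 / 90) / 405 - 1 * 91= -122849 / 1350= -91.00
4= 4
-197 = -197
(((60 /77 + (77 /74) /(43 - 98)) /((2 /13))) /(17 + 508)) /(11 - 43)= -281593 /957264000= -0.00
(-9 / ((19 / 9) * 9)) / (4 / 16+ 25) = -36 / 1919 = -0.02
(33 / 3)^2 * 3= 363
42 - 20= 22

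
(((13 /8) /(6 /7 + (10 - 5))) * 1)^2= 8281 /107584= 0.08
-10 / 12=-5 / 6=-0.83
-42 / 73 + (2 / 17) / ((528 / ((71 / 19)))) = -0.57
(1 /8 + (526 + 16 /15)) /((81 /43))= 2720309 /9720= 279.87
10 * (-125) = -1250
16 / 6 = 8 / 3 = 2.67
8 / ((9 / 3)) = 8 / 3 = 2.67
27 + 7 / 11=304 / 11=27.64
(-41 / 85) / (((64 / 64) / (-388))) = 187.15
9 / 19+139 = 2650 / 19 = 139.47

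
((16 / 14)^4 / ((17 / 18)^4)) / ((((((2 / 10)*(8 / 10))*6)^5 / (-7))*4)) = -263671875 / 57295406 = -4.60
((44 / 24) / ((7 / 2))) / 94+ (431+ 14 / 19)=16192931 / 37506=431.74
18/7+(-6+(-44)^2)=13528/7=1932.57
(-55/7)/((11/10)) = -50/7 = -7.14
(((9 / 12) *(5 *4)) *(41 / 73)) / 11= 615 / 803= 0.77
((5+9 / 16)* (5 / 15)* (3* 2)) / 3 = 3.71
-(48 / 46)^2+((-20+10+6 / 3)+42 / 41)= -174910 / 21689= -8.06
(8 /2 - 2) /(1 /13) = 26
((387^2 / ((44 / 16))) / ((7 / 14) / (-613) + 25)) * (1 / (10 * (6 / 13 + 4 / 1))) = 2387018322 / 48885155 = 48.83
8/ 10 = 4/ 5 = 0.80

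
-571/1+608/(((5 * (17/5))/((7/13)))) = -121935/221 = -551.74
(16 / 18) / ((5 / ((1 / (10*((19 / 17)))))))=68 / 4275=0.02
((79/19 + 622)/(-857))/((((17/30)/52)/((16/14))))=-148474560/1937677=-76.63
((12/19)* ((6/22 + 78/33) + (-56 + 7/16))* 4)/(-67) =27945/14003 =2.00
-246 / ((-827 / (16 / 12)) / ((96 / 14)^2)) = 755712 / 40523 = 18.65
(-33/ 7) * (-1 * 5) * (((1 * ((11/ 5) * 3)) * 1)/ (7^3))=1089/ 2401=0.45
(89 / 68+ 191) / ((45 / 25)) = 7265 / 68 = 106.84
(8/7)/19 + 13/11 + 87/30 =60597/14630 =4.14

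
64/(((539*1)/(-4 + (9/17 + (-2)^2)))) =576/9163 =0.06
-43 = -43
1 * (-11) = -11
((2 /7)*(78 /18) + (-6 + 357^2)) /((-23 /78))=-69584554 /161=-432202.20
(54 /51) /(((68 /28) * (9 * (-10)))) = -7 /1445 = -0.00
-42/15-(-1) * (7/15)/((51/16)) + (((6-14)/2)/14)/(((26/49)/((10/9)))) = -2156/663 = -3.25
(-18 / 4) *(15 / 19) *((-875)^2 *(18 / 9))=-5439967.11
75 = 75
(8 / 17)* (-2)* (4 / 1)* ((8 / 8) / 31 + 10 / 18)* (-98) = 1028608 / 4743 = 216.87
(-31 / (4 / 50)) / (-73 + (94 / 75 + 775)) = -58125 / 105488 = -0.55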